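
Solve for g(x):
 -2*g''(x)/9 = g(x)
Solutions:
 g(x) = C1*sin(3*sqrt(2)*x/2) + C2*cos(3*sqrt(2)*x/2)


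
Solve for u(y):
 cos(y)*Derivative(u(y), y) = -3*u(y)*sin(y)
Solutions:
 u(y) = C1*cos(y)^3


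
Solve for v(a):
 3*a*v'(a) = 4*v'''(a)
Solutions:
 v(a) = C1 + Integral(C2*airyai(6^(1/3)*a/2) + C3*airybi(6^(1/3)*a/2), a)


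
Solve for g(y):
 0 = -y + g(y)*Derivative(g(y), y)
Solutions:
 g(y) = -sqrt(C1 + y^2)
 g(y) = sqrt(C1 + y^2)


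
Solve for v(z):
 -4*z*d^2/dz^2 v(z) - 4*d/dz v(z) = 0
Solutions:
 v(z) = C1 + C2*log(z)


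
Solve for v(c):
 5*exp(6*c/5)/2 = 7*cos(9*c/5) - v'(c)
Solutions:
 v(c) = C1 - 25*exp(6*c/5)/12 + 35*sin(9*c/5)/9


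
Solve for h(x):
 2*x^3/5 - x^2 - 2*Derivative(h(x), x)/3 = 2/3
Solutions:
 h(x) = C1 + 3*x^4/20 - x^3/2 - x


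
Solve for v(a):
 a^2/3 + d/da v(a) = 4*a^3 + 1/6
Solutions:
 v(a) = C1 + a^4 - a^3/9 + a/6


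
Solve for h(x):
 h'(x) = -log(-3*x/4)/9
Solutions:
 h(x) = C1 - x*log(-x)/9 + x*(-log(3) + 1 + 2*log(2))/9


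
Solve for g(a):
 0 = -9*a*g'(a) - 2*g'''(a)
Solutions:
 g(a) = C1 + Integral(C2*airyai(-6^(2/3)*a/2) + C3*airybi(-6^(2/3)*a/2), a)


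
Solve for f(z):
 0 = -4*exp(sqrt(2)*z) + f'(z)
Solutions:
 f(z) = C1 + 2*sqrt(2)*exp(sqrt(2)*z)


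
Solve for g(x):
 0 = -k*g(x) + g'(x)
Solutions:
 g(x) = C1*exp(k*x)


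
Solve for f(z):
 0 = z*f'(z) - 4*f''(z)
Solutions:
 f(z) = C1 + C2*erfi(sqrt(2)*z/4)


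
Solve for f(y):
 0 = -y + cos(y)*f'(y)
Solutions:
 f(y) = C1 + Integral(y/cos(y), y)


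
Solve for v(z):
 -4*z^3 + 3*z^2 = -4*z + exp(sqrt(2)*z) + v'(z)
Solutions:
 v(z) = C1 - z^4 + z^3 + 2*z^2 - sqrt(2)*exp(sqrt(2)*z)/2


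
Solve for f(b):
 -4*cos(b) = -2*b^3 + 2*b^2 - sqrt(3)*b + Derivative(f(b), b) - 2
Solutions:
 f(b) = C1 + b^4/2 - 2*b^3/3 + sqrt(3)*b^2/2 + 2*b - 4*sin(b)


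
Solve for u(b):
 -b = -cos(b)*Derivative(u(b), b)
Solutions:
 u(b) = C1 + Integral(b/cos(b), b)


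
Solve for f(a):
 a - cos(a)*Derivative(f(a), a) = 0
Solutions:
 f(a) = C1 + Integral(a/cos(a), a)


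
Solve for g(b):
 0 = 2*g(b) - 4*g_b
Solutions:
 g(b) = C1*exp(b/2)


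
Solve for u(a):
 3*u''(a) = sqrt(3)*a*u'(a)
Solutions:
 u(a) = C1 + C2*erfi(sqrt(2)*3^(3/4)*a/6)


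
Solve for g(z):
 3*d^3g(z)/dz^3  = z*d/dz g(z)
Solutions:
 g(z) = C1 + Integral(C2*airyai(3^(2/3)*z/3) + C3*airybi(3^(2/3)*z/3), z)


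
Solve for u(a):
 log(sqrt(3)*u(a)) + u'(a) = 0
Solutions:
 2*Integral(1/(2*log(_y) + log(3)), (_y, u(a))) = C1 - a


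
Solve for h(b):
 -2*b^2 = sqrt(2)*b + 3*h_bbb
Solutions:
 h(b) = C1 + C2*b + C3*b^2 - b^5/90 - sqrt(2)*b^4/72


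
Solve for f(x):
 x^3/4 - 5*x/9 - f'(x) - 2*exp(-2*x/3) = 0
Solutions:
 f(x) = C1 + x^4/16 - 5*x^2/18 + 3*exp(-2*x/3)


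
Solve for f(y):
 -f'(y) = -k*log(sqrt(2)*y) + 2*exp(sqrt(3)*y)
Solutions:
 f(y) = C1 + k*y*log(y) + k*y*(-1 + log(2)/2) - 2*sqrt(3)*exp(sqrt(3)*y)/3


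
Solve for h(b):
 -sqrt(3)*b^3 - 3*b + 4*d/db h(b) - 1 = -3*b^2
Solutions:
 h(b) = C1 + sqrt(3)*b^4/16 - b^3/4 + 3*b^2/8 + b/4


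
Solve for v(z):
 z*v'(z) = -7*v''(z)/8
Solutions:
 v(z) = C1 + C2*erf(2*sqrt(7)*z/7)


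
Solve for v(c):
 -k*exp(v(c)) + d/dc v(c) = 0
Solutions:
 v(c) = log(-1/(C1 + c*k))


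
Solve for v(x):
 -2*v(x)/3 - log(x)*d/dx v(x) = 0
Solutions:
 v(x) = C1*exp(-2*li(x)/3)


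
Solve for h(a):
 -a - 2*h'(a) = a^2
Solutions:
 h(a) = C1 - a^3/6 - a^2/4


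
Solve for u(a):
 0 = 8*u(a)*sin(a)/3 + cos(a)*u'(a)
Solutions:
 u(a) = C1*cos(a)^(8/3)


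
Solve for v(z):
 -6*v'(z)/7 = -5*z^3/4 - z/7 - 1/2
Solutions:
 v(z) = C1 + 35*z^4/96 + z^2/12 + 7*z/12


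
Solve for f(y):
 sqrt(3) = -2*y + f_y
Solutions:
 f(y) = C1 + y^2 + sqrt(3)*y


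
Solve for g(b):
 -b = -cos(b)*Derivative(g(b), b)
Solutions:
 g(b) = C1 + Integral(b/cos(b), b)


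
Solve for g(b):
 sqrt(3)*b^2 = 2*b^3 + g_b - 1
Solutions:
 g(b) = C1 - b^4/2 + sqrt(3)*b^3/3 + b


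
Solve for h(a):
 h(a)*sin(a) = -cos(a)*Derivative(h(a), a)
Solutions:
 h(a) = C1*cos(a)


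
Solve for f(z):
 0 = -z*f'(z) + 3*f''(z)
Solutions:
 f(z) = C1 + C2*erfi(sqrt(6)*z/6)


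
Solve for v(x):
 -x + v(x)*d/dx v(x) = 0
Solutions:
 v(x) = -sqrt(C1 + x^2)
 v(x) = sqrt(C1 + x^2)


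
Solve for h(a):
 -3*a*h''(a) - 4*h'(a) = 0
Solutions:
 h(a) = C1 + C2/a^(1/3)


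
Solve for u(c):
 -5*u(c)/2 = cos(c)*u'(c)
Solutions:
 u(c) = C1*(sin(c) - 1)^(5/4)/(sin(c) + 1)^(5/4)


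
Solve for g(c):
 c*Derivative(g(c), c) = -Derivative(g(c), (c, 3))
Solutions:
 g(c) = C1 + Integral(C2*airyai(-c) + C3*airybi(-c), c)


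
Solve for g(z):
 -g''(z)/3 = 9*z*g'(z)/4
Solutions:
 g(z) = C1 + C2*erf(3*sqrt(6)*z/4)


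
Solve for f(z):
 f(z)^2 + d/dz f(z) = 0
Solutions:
 f(z) = 1/(C1 + z)


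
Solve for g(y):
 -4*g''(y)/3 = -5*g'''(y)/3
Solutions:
 g(y) = C1 + C2*y + C3*exp(4*y/5)


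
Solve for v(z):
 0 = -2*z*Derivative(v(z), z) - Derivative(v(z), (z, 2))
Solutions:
 v(z) = C1 + C2*erf(z)


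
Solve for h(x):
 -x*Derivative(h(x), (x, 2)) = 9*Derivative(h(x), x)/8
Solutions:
 h(x) = C1 + C2/x^(1/8)


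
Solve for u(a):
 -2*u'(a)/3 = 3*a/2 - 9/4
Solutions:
 u(a) = C1 - 9*a^2/8 + 27*a/8


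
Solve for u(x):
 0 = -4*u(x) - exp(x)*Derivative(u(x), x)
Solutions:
 u(x) = C1*exp(4*exp(-x))


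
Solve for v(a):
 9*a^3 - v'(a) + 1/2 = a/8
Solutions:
 v(a) = C1 + 9*a^4/4 - a^2/16 + a/2


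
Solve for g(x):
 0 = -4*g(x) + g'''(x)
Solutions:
 g(x) = C3*exp(2^(2/3)*x) + (C1*sin(2^(2/3)*sqrt(3)*x/2) + C2*cos(2^(2/3)*sqrt(3)*x/2))*exp(-2^(2/3)*x/2)


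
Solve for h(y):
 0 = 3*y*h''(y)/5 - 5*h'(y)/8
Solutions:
 h(y) = C1 + C2*y^(49/24)


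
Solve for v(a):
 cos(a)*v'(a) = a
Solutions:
 v(a) = C1 + Integral(a/cos(a), a)


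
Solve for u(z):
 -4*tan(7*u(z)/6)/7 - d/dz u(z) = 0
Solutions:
 u(z) = -6*asin(C1*exp(-2*z/3))/7 + 6*pi/7
 u(z) = 6*asin(C1*exp(-2*z/3))/7


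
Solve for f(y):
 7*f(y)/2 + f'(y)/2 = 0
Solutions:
 f(y) = C1*exp(-7*y)


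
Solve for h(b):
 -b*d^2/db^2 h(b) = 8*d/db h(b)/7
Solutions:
 h(b) = C1 + C2/b^(1/7)


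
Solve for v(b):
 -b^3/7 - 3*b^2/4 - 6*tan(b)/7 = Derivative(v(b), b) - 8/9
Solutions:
 v(b) = C1 - b^4/28 - b^3/4 + 8*b/9 + 6*log(cos(b))/7


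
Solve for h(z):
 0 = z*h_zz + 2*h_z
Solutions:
 h(z) = C1 + C2/z


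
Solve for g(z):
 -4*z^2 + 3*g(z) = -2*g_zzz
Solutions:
 g(z) = C3*exp(-2^(2/3)*3^(1/3)*z/2) + 4*z^2/3 + (C1*sin(2^(2/3)*3^(5/6)*z/4) + C2*cos(2^(2/3)*3^(5/6)*z/4))*exp(2^(2/3)*3^(1/3)*z/4)


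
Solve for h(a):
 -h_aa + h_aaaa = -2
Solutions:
 h(a) = C1 + C2*a + C3*exp(-a) + C4*exp(a) + a^2


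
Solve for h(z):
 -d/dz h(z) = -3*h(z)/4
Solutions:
 h(z) = C1*exp(3*z/4)


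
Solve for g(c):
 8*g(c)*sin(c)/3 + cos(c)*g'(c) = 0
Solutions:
 g(c) = C1*cos(c)^(8/3)


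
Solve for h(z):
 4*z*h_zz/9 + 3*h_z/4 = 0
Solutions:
 h(z) = C1 + C2/z^(11/16)


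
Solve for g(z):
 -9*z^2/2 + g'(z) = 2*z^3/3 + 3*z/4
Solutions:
 g(z) = C1 + z^4/6 + 3*z^3/2 + 3*z^2/8


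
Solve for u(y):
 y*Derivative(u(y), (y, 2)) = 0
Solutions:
 u(y) = C1 + C2*y


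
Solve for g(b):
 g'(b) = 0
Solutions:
 g(b) = C1


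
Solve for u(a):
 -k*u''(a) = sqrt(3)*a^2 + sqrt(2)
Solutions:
 u(a) = C1 + C2*a - sqrt(3)*a^4/(12*k) - sqrt(2)*a^2/(2*k)


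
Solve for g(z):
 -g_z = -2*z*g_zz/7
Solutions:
 g(z) = C1 + C2*z^(9/2)


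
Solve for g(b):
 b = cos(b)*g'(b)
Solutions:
 g(b) = C1 + Integral(b/cos(b), b)


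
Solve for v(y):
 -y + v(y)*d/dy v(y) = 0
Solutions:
 v(y) = -sqrt(C1 + y^2)
 v(y) = sqrt(C1 + y^2)


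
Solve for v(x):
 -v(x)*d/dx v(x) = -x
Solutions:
 v(x) = -sqrt(C1 + x^2)
 v(x) = sqrt(C1 + x^2)


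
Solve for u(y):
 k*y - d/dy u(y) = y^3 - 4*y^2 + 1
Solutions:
 u(y) = C1 + k*y^2/2 - y^4/4 + 4*y^3/3 - y


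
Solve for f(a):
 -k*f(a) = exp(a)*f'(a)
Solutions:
 f(a) = C1*exp(k*exp(-a))


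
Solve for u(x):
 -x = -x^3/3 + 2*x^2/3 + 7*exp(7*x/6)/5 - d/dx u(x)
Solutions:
 u(x) = C1 - x^4/12 + 2*x^3/9 + x^2/2 + 6*exp(7*x/6)/5


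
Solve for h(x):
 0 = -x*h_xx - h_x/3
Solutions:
 h(x) = C1 + C2*x^(2/3)


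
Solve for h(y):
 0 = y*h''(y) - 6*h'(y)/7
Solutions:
 h(y) = C1 + C2*y^(13/7)


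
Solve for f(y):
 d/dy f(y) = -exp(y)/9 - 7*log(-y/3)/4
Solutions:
 f(y) = C1 - 7*y*log(-y)/4 + 7*y*(1 + log(3))/4 - exp(y)/9


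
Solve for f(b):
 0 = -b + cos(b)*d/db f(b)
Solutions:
 f(b) = C1 + Integral(b/cos(b), b)


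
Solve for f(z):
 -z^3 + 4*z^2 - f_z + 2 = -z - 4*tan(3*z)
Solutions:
 f(z) = C1 - z^4/4 + 4*z^3/3 + z^2/2 + 2*z - 4*log(cos(3*z))/3


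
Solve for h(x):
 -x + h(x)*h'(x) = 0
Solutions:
 h(x) = -sqrt(C1 + x^2)
 h(x) = sqrt(C1 + x^2)


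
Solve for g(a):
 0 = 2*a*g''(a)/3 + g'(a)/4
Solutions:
 g(a) = C1 + C2*a^(5/8)


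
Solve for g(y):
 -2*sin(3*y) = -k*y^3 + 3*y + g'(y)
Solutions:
 g(y) = C1 + k*y^4/4 - 3*y^2/2 + 2*cos(3*y)/3


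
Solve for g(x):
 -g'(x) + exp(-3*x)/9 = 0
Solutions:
 g(x) = C1 - exp(-3*x)/27


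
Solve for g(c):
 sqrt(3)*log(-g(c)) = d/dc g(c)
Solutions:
 -li(-g(c)) = C1 + sqrt(3)*c


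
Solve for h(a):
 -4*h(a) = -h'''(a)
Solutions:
 h(a) = C3*exp(2^(2/3)*a) + (C1*sin(2^(2/3)*sqrt(3)*a/2) + C2*cos(2^(2/3)*sqrt(3)*a/2))*exp(-2^(2/3)*a/2)


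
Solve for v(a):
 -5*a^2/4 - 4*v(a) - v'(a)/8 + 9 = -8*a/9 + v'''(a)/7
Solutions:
 v(a) = C1*exp(-21^(1/3)*a*(-8*(18 + sqrt(331818)/32)^(1/3) + 21^(1/3)/(18 + sqrt(331818)/32)^(1/3))/48)*sin(sqrt(3)*a*(21/(378 + 21*sqrt(331818)/32)^(1/3) + 8*(378 + 21*sqrt(331818)/32)^(1/3))/48) + C2*exp(-21^(1/3)*a*(-8*(18 + sqrt(331818)/32)^(1/3) + 21^(1/3)/(18 + sqrt(331818)/32)^(1/3))/48)*cos(sqrt(3)*a*(21/(378 + 21*sqrt(331818)/32)^(1/3) + 8*(378 + 21*sqrt(331818)/32)^(1/3))/48) + C3*exp(21^(1/3)*a*(-8*(18 + sqrt(331818)/32)^(1/3) + 21^(1/3)/(18 + sqrt(331818)/32)^(1/3))/24) - 5*a^2/16 + 557*a/2304 + 165331/73728


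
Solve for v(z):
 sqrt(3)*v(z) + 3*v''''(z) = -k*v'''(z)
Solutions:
 v(z) = C1*exp(z*(-k - sqrt(k^2 + 6*2^(2/3)*3^(1/6)*(k^2 + sqrt(k^4 - 256*sqrt(3)))^(1/3) + 48*6^(1/3)/(k^2 + sqrt(k^4 - 256*sqrt(3)))^(1/3)) + sqrt(2)*sqrt(k^3/sqrt(k^2 + 6*2^(2/3)*3^(1/6)*(k^2 + sqrt(k^4 - 256*sqrt(3)))^(1/3) + 48*6^(1/3)/(k^2 + sqrt(k^4 - 256*sqrt(3)))^(1/3)) + k^2 - 3*2^(2/3)*3^(1/6)*(k^2 + sqrt(k^4 - 256*sqrt(3)))^(1/3) - 24*6^(1/3)/(k^2 + sqrt(k^4 - 256*sqrt(3)))^(1/3)))/12) + C2*exp(z*(-k + sqrt(k^2 + 6*2^(2/3)*3^(1/6)*(k^2 + sqrt(k^4 - 256*sqrt(3)))^(1/3) + 48*6^(1/3)/(k^2 + sqrt(k^4 - 256*sqrt(3)))^(1/3)) - sqrt(2)*sqrt(-k^3/sqrt(k^2 + 6*2^(2/3)*3^(1/6)*(k^2 + sqrt(k^4 - 256*sqrt(3)))^(1/3) + 48*6^(1/3)/(k^2 + sqrt(k^4 - 256*sqrt(3)))^(1/3)) + k^2 - 3*2^(2/3)*3^(1/6)*(k^2 + sqrt(k^4 - 256*sqrt(3)))^(1/3) - 24*6^(1/3)/(k^2 + sqrt(k^4 - 256*sqrt(3)))^(1/3)))/12) + C3*exp(z*(-k + sqrt(k^2 + 6*2^(2/3)*3^(1/6)*(k^2 + sqrt(k^4 - 256*sqrt(3)))^(1/3) + 48*6^(1/3)/(k^2 + sqrt(k^4 - 256*sqrt(3)))^(1/3)) + sqrt(2)*sqrt(-k^3/sqrt(k^2 + 6*2^(2/3)*3^(1/6)*(k^2 + sqrt(k^4 - 256*sqrt(3)))^(1/3) + 48*6^(1/3)/(k^2 + sqrt(k^4 - 256*sqrt(3)))^(1/3)) + k^2 - 3*2^(2/3)*3^(1/6)*(k^2 + sqrt(k^4 - 256*sqrt(3)))^(1/3) - 24*6^(1/3)/(k^2 + sqrt(k^4 - 256*sqrt(3)))^(1/3)))/12) + C4*exp(-z*(k + sqrt(k^2 + 6*2^(2/3)*3^(1/6)*(k^2 + sqrt(k^4 - 256*sqrt(3)))^(1/3) + 48*6^(1/3)/(k^2 + sqrt(k^4 - 256*sqrt(3)))^(1/3)) + sqrt(2)*sqrt(k^3/sqrt(k^2 + 6*2^(2/3)*3^(1/6)*(k^2 + sqrt(k^4 - 256*sqrt(3)))^(1/3) + 48*6^(1/3)/(k^2 + sqrt(k^4 - 256*sqrt(3)))^(1/3)) + k^2 - 3*2^(2/3)*3^(1/6)*(k^2 + sqrt(k^4 - 256*sqrt(3)))^(1/3) - 24*6^(1/3)/(k^2 + sqrt(k^4 - 256*sqrt(3)))^(1/3)))/12)


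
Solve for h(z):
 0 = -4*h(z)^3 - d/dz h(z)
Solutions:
 h(z) = -sqrt(2)*sqrt(-1/(C1 - 4*z))/2
 h(z) = sqrt(2)*sqrt(-1/(C1 - 4*z))/2


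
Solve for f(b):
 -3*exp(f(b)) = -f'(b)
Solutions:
 f(b) = log(-1/(C1 + 3*b))


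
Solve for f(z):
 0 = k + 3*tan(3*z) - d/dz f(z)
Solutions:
 f(z) = C1 + k*z - log(cos(3*z))


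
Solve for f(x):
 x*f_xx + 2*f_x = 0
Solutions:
 f(x) = C1 + C2/x


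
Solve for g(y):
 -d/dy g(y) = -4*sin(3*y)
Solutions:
 g(y) = C1 - 4*cos(3*y)/3


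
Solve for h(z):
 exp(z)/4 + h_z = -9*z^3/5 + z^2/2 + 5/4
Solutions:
 h(z) = C1 - 9*z^4/20 + z^3/6 + 5*z/4 - exp(z)/4


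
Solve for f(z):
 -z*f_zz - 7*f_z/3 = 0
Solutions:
 f(z) = C1 + C2/z^(4/3)


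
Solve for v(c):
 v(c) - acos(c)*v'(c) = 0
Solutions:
 v(c) = C1*exp(Integral(1/acos(c), c))


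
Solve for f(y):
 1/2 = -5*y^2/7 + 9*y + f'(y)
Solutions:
 f(y) = C1 + 5*y^3/21 - 9*y^2/2 + y/2


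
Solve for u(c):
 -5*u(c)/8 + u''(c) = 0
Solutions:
 u(c) = C1*exp(-sqrt(10)*c/4) + C2*exp(sqrt(10)*c/4)


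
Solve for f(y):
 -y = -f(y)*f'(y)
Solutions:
 f(y) = -sqrt(C1 + y^2)
 f(y) = sqrt(C1 + y^2)


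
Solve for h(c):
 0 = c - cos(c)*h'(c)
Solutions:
 h(c) = C1 + Integral(c/cos(c), c)


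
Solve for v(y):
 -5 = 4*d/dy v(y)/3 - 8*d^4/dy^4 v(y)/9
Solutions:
 v(y) = C1 + C4*exp(2^(2/3)*3^(1/3)*y/2) - 15*y/4 + (C2*sin(2^(2/3)*3^(5/6)*y/4) + C3*cos(2^(2/3)*3^(5/6)*y/4))*exp(-2^(2/3)*3^(1/3)*y/4)


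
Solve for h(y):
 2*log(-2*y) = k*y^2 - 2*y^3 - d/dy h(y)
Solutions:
 h(y) = C1 + k*y^3/3 - y^4/2 - 2*y*log(-y) + 2*y*(1 - log(2))


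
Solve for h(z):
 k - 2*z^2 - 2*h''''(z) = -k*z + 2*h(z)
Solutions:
 h(z) = k*z/2 + k/2 - z^2 + (C1*sin(sqrt(2)*z/2) + C2*cos(sqrt(2)*z/2))*exp(-sqrt(2)*z/2) + (C3*sin(sqrt(2)*z/2) + C4*cos(sqrt(2)*z/2))*exp(sqrt(2)*z/2)


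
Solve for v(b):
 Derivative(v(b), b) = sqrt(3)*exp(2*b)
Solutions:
 v(b) = C1 + sqrt(3)*exp(2*b)/2


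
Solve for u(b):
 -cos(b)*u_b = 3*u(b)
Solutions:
 u(b) = C1*(sin(b) - 1)^(3/2)/(sin(b) + 1)^(3/2)


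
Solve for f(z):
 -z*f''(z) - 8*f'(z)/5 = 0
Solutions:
 f(z) = C1 + C2/z^(3/5)


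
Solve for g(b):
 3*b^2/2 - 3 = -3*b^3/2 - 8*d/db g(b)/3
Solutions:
 g(b) = C1 - 9*b^4/64 - 3*b^3/16 + 9*b/8


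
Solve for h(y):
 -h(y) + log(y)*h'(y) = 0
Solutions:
 h(y) = C1*exp(li(y))


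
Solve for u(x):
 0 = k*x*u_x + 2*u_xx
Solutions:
 u(x) = Piecewise((-sqrt(pi)*C1*erf(sqrt(k)*x/2)/sqrt(k) - C2, (k > 0) | (k < 0)), (-C1*x - C2, True))


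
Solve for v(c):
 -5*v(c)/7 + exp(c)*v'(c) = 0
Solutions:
 v(c) = C1*exp(-5*exp(-c)/7)


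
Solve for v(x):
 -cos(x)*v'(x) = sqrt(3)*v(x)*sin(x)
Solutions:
 v(x) = C1*cos(x)^(sqrt(3))


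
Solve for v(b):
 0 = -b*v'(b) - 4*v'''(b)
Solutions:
 v(b) = C1 + Integral(C2*airyai(-2^(1/3)*b/2) + C3*airybi(-2^(1/3)*b/2), b)


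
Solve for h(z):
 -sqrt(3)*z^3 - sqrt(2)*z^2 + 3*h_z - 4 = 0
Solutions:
 h(z) = C1 + sqrt(3)*z^4/12 + sqrt(2)*z^3/9 + 4*z/3


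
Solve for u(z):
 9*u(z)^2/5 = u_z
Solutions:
 u(z) = -5/(C1 + 9*z)


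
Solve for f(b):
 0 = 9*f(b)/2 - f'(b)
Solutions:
 f(b) = C1*exp(9*b/2)


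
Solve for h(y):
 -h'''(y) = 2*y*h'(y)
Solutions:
 h(y) = C1 + Integral(C2*airyai(-2^(1/3)*y) + C3*airybi(-2^(1/3)*y), y)


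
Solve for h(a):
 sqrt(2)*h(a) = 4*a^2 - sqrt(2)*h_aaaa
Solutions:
 h(a) = 2*sqrt(2)*a^2 + (C1*sin(sqrt(2)*a/2) + C2*cos(sqrt(2)*a/2))*exp(-sqrt(2)*a/2) + (C3*sin(sqrt(2)*a/2) + C4*cos(sqrt(2)*a/2))*exp(sqrt(2)*a/2)


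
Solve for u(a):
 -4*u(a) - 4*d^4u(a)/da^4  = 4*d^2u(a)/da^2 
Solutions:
 u(a) = (C1*sin(sqrt(3)*a/2) + C2*cos(sqrt(3)*a/2))*exp(-a/2) + (C3*sin(sqrt(3)*a/2) + C4*cos(sqrt(3)*a/2))*exp(a/2)


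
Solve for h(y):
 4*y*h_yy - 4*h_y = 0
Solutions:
 h(y) = C1 + C2*y^2


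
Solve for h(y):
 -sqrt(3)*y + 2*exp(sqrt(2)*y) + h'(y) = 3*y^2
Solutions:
 h(y) = C1 + y^3 + sqrt(3)*y^2/2 - sqrt(2)*exp(sqrt(2)*y)


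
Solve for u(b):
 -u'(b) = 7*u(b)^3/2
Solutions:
 u(b) = -sqrt(-1/(C1 - 7*b))
 u(b) = sqrt(-1/(C1 - 7*b))


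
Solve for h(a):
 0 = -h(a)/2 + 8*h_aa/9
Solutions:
 h(a) = C1*exp(-3*a/4) + C2*exp(3*a/4)


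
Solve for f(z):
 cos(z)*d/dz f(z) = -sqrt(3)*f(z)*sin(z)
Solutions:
 f(z) = C1*cos(z)^(sqrt(3))


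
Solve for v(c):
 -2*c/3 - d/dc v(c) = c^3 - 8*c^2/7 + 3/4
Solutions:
 v(c) = C1 - c^4/4 + 8*c^3/21 - c^2/3 - 3*c/4


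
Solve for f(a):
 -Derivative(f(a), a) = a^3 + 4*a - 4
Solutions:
 f(a) = C1 - a^4/4 - 2*a^2 + 4*a


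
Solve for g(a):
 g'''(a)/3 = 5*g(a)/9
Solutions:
 g(a) = C3*exp(3^(2/3)*5^(1/3)*a/3) + (C1*sin(3^(1/6)*5^(1/3)*a/2) + C2*cos(3^(1/6)*5^(1/3)*a/2))*exp(-3^(2/3)*5^(1/3)*a/6)


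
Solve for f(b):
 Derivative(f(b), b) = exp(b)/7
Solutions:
 f(b) = C1 + exp(b)/7


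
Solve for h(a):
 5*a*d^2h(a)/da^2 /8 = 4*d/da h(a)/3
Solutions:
 h(a) = C1 + C2*a^(47/15)


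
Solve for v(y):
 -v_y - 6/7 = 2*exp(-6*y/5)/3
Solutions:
 v(y) = C1 - 6*y/7 + 5*exp(-6*y/5)/9


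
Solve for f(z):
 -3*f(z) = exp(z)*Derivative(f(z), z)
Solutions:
 f(z) = C1*exp(3*exp(-z))


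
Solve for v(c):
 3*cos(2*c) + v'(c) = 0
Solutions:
 v(c) = C1 - 3*sin(2*c)/2


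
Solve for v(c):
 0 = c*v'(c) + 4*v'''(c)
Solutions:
 v(c) = C1 + Integral(C2*airyai(-2^(1/3)*c/2) + C3*airybi(-2^(1/3)*c/2), c)


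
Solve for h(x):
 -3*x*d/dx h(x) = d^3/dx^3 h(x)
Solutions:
 h(x) = C1 + Integral(C2*airyai(-3^(1/3)*x) + C3*airybi(-3^(1/3)*x), x)


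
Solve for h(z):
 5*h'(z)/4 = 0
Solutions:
 h(z) = C1


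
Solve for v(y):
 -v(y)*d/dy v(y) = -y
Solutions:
 v(y) = -sqrt(C1 + y^2)
 v(y) = sqrt(C1 + y^2)


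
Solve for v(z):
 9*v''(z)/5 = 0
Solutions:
 v(z) = C1 + C2*z


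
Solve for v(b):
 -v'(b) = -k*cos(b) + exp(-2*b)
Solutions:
 v(b) = C1 + k*sin(b) + exp(-2*b)/2


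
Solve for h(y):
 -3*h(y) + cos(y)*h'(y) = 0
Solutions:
 h(y) = C1*(sin(y) + 1)^(3/2)/(sin(y) - 1)^(3/2)


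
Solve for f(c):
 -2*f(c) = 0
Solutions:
 f(c) = 0


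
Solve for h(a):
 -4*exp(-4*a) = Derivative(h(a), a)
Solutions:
 h(a) = C1 + exp(-4*a)


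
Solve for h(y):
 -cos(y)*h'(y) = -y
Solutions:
 h(y) = C1 + Integral(y/cos(y), y)


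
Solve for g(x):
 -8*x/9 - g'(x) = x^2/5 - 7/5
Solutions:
 g(x) = C1 - x^3/15 - 4*x^2/9 + 7*x/5


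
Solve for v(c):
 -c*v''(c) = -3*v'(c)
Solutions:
 v(c) = C1 + C2*c^4


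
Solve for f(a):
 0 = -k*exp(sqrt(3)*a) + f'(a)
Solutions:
 f(a) = C1 + sqrt(3)*k*exp(sqrt(3)*a)/3


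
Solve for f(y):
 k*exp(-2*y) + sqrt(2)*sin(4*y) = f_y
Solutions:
 f(y) = C1 - k*exp(-2*y)/2 - sqrt(2)*cos(4*y)/4


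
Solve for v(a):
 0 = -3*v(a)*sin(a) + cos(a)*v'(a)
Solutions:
 v(a) = C1/cos(a)^3


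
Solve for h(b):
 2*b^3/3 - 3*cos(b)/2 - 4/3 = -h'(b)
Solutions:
 h(b) = C1 - b^4/6 + 4*b/3 + 3*sin(b)/2


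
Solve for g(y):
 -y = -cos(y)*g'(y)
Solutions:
 g(y) = C1 + Integral(y/cos(y), y)


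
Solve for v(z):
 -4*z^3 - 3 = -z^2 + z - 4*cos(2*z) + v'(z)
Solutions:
 v(z) = C1 - z^4 + z^3/3 - z^2/2 - 3*z + 2*sin(2*z)


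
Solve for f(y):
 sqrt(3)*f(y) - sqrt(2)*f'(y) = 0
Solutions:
 f(y) = C1*exp(sqrt(6)*y/2)


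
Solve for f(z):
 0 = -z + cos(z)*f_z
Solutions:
 f(z) = C1 + Integral(z/cos(z), z)


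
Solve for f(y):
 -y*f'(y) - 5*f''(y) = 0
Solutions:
 f(y) = C1 + C2*erf(sqrt(10)*y/10)


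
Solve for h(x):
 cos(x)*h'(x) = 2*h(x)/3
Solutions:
 h(x) = C1*(sin(x) + 1)^(1/3)/(sin(x) - 1)^(1/3)


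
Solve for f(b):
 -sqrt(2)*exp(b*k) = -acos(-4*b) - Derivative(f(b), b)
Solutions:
 f(b) = C1 - b*acos(-4*b) - sqrt(1 - 16*b^2)/4 + sqrt(2)*Piecewise((exp(b*k)/k, Ne(k, 0)), (b, True))


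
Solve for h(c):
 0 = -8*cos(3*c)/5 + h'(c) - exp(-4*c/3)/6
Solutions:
 h(c) = C1 + 8*sin(3*c)/15 - exp(-4*c/3)/8


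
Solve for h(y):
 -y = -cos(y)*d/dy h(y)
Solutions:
 h(y) = C1 + Integral(y/cos(y), y)


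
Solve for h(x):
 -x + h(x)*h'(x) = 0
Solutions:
 h(x) = -sqrt(C1 + x^2)
 h(x) = sqrt(C1 + x^2)


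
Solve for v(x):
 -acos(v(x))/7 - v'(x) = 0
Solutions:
 Integral(1/acos(_y), (_y, v(x))) = C1 - x/7


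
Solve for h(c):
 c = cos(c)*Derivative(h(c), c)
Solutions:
 h(c) = C1 + Integral(c/cos(c), c)


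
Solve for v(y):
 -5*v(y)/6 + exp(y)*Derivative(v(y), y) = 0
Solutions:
 v(y) = C1*exp(-5*exp(-y)/6)


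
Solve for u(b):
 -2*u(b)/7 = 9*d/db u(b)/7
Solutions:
 u(b) = C1*exp(-2*b/9)


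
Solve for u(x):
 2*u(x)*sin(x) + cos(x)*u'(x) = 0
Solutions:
 u(x) = C1*cos(x)^2


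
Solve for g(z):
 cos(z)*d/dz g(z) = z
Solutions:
 g(z) = C1 + Integral(z/cos(z), z)


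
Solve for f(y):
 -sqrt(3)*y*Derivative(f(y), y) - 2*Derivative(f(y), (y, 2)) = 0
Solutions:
 f(y) = C1 + C2*erf(3^(1/4)*y/2)


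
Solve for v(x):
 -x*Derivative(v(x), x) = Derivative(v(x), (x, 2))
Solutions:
 v(x) = C1 + C2*erf(sqrt(2)*x/2)


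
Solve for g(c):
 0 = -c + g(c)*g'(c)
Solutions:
 g(c) = -sqrt(C1 + c^2)
 g(c) = sqrt(C1 + c^2)


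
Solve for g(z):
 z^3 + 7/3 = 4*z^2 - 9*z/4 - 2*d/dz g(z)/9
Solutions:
 g(z) = C1 - 9*z^4/8 + 6*z^3 - 81*z^2/16 - 21*z/2


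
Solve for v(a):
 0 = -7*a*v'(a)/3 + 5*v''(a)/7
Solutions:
 v(a) = C1 + C2*erfi(7*sqrt(30)*a/30)


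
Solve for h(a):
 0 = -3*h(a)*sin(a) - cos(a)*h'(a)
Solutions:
 h(a) = C1*cos(a)^3


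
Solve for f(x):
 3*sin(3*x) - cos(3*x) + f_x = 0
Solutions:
 f(x) = C1 + sin(3*x)/3 + cos(3*x)


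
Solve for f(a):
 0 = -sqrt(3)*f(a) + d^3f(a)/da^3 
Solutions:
 f(a) = C3*exp(3^(1/6)*a) + (C1*sin(3^(2/3)*a/2) + C2*cos(3^(2/3)*a/2))*exp(-3^(1/6)*a/2)


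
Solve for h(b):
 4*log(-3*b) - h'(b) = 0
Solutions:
 h(b) = C1 + 4*b*log(-b) + 4*b*(-1 + log(3))


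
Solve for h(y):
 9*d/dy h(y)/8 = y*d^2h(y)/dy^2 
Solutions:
 h(y) = C1 + C2*y^(17/8)


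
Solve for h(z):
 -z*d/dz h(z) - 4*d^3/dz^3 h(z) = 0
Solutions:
 h(z) = C1 + Integral(C2*airyai(-2^(1/3)*z/2) + C3*airybi(-2^(1/3)*z/2), z)


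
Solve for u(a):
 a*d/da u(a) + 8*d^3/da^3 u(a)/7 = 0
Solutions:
 u(a) = C1 + Integral(C2*airyai(-7^(1/3)*a/2) + C3*airybi(-7^(1/3)*a/2), a)


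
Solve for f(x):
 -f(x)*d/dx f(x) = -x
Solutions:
 f(x) = -sqrt(C1 + x^2)
 f(x) = sqrt(C1 + x^2)


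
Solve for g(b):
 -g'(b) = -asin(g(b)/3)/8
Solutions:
 Integral(1/asin(_y/3), (_y, g(b))) = C1 + b/8


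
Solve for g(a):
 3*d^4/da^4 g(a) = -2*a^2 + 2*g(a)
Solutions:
 g(a) = C1*exp(-2^(1/4)*3^(3/4)*a/3) + C2*exp(2^(1/4)*3^(3/4)*a/3) + C3*sin(2^(1/4)*3^(3/4)*a/3) + C4*cos(2^(1/4)*3^(3/4)*a/3) + a^2


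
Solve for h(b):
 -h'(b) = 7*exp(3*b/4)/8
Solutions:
 h(b) = C1 - 7*exp(3*b/4)/6


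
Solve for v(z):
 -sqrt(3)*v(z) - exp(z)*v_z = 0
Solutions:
 v(z) = C1*exp(sqrt(3)*exp(-z))


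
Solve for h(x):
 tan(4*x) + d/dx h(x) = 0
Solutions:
 h(x) = C1 + log(cos(4*x))/4


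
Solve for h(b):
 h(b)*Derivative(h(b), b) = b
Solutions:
 h(b) = -sqrt(C1 + b^2)
 h(b) = sqrt(C1 + b^2)


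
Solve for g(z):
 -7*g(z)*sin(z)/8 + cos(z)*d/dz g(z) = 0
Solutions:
 g(z) = C1/cos(z)^(7/8)


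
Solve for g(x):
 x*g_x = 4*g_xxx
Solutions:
 g(x) = C1 + Integral(C2*airyai(2^(1/3)*x/2) + C3*airybi(2^(1/3)*x/2), x)


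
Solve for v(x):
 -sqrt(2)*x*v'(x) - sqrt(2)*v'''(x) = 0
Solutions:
 v(x) = C1 + Integral(C2*airyai(-x) + C3*airybi(-x), x)


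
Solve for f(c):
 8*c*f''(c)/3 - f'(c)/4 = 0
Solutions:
 f(c) = C1 + C2*c^(35/32)


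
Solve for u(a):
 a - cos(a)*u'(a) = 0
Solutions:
 u(a) = C1 + Integral(a/cos(a), a)


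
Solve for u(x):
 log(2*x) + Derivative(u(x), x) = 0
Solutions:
 u(x) = C1 - x*log(x) - x*log(2) + x


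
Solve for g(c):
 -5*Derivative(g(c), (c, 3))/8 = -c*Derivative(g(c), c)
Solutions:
 g(c) = C1 + Integral(C2*airyai(2*5^(2/3)*c/5) + C3*airybi(2*5^(2/3)*c/5), c)


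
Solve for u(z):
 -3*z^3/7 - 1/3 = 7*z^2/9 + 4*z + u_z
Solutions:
 u(z) = C1 - 3*z^4/28 - 7*z^3/27 - 2*z^2 - z/3


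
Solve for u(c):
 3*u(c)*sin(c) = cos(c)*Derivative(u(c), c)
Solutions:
 u(c) = C1/cos(c)^3


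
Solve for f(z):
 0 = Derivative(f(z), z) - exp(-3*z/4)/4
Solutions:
 f(z) = C1 - exp(-3*z/4)/3


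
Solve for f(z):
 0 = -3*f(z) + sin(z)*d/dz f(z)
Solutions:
 f(z) = C1*(cos(z) - 1)^(3/2)/(cos(z) + 1)^(3/2)


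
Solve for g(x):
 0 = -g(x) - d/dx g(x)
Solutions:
 g(x) = C1*exp(-x)


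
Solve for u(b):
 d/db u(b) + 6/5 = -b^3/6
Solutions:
 u(b) = C1 - b^4/24 - 6*b/5


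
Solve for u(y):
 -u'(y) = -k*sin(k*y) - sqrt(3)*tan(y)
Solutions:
 u(y) = C1 + k*Piecewise((-cos(k*y)/k, Ne(k, 0)), (0, True)) - sqrt(3)*log(cos(y))


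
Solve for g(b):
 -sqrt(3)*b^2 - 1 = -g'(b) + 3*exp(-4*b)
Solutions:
 g(b) = C1 + sqrt(3)*b^3/3 + b - 3*exp(-4*b)/4


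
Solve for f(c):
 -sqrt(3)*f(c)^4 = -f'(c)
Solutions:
 f(c) = (-1/(C1 + 3*sqrt(3)*c))^(1/3)
 f(c) = (-1/(C1 + sqrt(3)*c))^(1/3)*(-3^(2/3) - 3*3^(1/6)*I)/6
 f(c) = (-1/(C1 + sqrt(3)*c))^(1/3)*(-3^(2/3) + 3*3^(1/6)*I)/6


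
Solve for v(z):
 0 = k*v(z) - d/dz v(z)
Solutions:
 v(z) = C1*exp(k*z)


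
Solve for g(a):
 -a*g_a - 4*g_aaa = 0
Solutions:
 g(a) = C1 + Integral(C2*airyai(-2^(1/3)*a/2) + C3*airybi(-2^(1/3)*a/2), a)


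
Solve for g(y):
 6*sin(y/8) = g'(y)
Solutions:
 g(y) = C1 - 48*cos(y/8)


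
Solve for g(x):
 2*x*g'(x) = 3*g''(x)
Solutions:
 g(x) = C1 + C2*erfi(sqrt(3)*x/3)


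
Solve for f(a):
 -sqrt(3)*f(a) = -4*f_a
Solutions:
 f(a) = C1*exp(sqrt(3)*a/4)


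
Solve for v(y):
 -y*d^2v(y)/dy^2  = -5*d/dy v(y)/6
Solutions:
 v(y) = C1 + C2*y^(11/6)


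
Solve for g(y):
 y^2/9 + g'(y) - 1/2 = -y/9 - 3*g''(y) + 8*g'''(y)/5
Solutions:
 g(y) = C1 + C2*exp(y*(15 - sqrt(385))/16) + C3*exp(y*(15 + sqrt(385))/16) - y^3/27 + 5*y^2/18 - 137*y/90


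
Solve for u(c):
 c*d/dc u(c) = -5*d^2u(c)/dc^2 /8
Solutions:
 u(c) = C1 + C2*erf(2*sqrt(5)*c/5)


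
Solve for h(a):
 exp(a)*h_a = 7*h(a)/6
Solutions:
 h(a) = C1*exp(-7*exp(-a)/6)


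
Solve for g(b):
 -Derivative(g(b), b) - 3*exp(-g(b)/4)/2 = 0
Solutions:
 g(b) = 4*log(C1 - 3*b/8)


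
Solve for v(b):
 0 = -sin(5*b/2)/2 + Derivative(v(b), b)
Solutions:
 v(b) = C1 - cos(5*b/2)/5


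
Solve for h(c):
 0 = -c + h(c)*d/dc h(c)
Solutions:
 h(c) = -sqrt(C1 + c^2)
 h(c) = sqrt(C1 + c^2)


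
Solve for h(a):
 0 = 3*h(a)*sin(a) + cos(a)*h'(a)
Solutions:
 h(a) = C1*cos(a)^3


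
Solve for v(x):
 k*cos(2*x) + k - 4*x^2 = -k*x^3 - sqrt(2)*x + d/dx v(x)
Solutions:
 v(x) = C1 + k*x^4/4 + k*(x + sin(x)*cos(x)) - 4*x^3/3 + sqrt(2)*x^2/2


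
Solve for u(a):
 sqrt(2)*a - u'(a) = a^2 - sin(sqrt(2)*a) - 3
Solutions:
 u(a) = C1 - a^3/3 + sqrt(2)*a^2/2 + 3*a - sqrt(2)*cos(sqrt(2)*a)/2


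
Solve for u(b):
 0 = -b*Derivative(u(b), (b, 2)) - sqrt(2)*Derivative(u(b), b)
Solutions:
 u(b) = C1 + C2*b^(1 - sqrt(2))


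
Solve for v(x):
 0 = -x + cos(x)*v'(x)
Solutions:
 v(x) = C1 + Integral(x/cos(x), x)


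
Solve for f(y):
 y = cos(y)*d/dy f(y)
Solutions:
 f(y) = C1 + Integral(y/cos(y), y)


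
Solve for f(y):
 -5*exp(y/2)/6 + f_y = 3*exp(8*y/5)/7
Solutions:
 f(y) = C1 + 15*exp(8*y/5)/56 + 5*exp(y/2)/3


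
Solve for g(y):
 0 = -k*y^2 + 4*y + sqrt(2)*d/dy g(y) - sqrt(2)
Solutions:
 g(y) = C1 + sqrt(2)*k*y^3/6 - sqrt(2)*y^2 + y


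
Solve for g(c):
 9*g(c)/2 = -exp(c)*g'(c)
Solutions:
 g(c) = C1*exp(9*exp(-c)/2)


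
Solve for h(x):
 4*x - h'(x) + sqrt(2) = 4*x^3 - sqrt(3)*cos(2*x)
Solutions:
 h(x) = C1 - x^4 + 2*x^2 + sqrt(2)*x + sqrt(3)*sin(2*x)/2


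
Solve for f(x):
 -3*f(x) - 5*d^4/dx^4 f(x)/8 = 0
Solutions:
 f(x) = (C1*sin(5^(3/4)*6^(1/4)*x/5) + C2*cos(5^(3/4)*6^(1/4)*x/5))*exp(-5^(3/4)*6^(1/4)*x/5) + (C3*sin(5^(3/4)*6^(1/4)*x/5) + C4*cos(5^(3/4)*6^(1/4)*x/5))*exp(5^(3/4)*6^(1/4)*x/5)


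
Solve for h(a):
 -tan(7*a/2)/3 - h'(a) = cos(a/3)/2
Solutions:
 h(a) = C1 + 2*log(cos(7*a/2))/21 - 3*sin(a/3)/2


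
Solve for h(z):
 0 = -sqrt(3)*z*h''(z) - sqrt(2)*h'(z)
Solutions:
 h(z) = C1 + C2*z^(1 - sqrt(6)/3)


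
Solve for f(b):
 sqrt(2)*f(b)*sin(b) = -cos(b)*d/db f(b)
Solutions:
 f(b) = C1*cos(b)^(sqrt(2))


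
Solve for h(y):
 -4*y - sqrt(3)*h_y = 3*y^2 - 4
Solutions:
 h(y) = C1 - sqrt(3)*y^3/3 - 2*sqrt(3)*y^2/3 + 4*sqrt(3)*y/3


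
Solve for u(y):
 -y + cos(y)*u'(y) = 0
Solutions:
 u(y) = C1 + Integral(y/cos(y), y)


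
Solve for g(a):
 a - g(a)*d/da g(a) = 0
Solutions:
 g(a) = -sqrt(C1 + a^2)
 g(a) = sqrt(C1 + a^2)


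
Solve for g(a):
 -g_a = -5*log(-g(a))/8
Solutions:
 -li(-g(a)) = C1 + 5*a/8


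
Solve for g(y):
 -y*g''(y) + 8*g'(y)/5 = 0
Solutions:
 g(y) = C1 + C2*y^(13/5)


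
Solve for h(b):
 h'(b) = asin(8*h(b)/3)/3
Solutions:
 Integral(1/asin(8*_y/3), (_y, h(b))) = C1 + b/3


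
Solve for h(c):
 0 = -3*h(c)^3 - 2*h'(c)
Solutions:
 h(c) = -sqrt(-1/(C1 - 3*c))
 h(c) = sqrt(-1/(C1 - 3*c))


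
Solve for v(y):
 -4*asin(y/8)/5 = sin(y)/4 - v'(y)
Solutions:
 v(y) = C1 + 4*y*asin(y/8)/5 + 4*sqrt(64 - y^2)/5 - cos(y)/4


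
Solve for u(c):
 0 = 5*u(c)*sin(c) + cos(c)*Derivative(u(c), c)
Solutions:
 u(c) = C1*cos(c)^5


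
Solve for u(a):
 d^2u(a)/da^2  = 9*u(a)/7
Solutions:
 u(a) = C1*exp(-3*sqrt(7)*a/7) + C2*exp(3*sqrt(7)*a/7)


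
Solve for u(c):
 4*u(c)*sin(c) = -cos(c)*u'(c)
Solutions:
 u(c) = C1*cos(c)^4


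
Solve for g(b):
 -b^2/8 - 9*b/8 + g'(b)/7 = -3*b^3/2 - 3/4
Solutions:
 g(b) = C1 - 21*b^4/8 + 7*b^3/24 + 63*b^2/16 - 21*b/4


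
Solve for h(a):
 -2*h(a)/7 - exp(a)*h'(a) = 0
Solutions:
 h(a) = C1*exp(2*exp(-a)/7)


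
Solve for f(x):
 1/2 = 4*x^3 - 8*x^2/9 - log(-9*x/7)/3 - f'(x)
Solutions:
 f(x) = C1 + x^4 - 8*x^3/27 - x*log(-x)/3 + x*(-log(3) - 1/6 + log(21)/3)


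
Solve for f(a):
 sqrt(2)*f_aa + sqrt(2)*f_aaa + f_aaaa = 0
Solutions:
 f(a) = C1 + C2*a + (C3*sin(sqrt(2)*a*sqrt(-1 + 2*sqrt(2))/2) + C4*cos(sqrt(2)*a*sqrt(-1 + 2*sqrt(2))/2))*exp(-sqrt(2)*a/2)


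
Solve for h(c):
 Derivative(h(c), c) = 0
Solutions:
 h(c) = C1


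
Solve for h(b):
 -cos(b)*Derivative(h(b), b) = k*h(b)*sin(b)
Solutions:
 h(b) = C1*exp(k*log(cos(b)))


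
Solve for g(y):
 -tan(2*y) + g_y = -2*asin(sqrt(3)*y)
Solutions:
 g(y) = C1 - 2*y*asin(sqrt(3)*y) - 2*sqrt(3)*sqrt(1 - 3*y^2)/3 - log(cos(2*y))/2


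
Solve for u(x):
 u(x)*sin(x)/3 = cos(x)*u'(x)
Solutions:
 u(x) = C1/cos(x)^(1/3)


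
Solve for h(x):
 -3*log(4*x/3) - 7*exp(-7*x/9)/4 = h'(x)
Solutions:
 h(x) = C1 - 3*x*log(x) + 3*x*(-2*log(2) + 1 + log(3)) + 9*exp(-7*x/9)/4


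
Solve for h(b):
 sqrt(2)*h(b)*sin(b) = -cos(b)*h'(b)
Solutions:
 h(b) = C1*cos(b)^(sqrt(2))


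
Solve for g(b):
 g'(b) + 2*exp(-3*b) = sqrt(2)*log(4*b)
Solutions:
 g(b) = C1 + sqrt(2)*b*log(b) + sqrt(2)*b*(-1 + 2*log(2)) + 2*exp(-3*b)/3


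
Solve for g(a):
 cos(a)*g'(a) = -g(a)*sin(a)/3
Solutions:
 g(a) = C1*cos(a)^(1/3)


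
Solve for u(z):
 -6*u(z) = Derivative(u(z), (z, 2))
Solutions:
 u(z) = C1*sin(sqrt(6)*z) + C2*cos(sqrt(6)*z)


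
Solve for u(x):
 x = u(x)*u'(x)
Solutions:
 u(x) = -sqrt(C1 + x^2)
 u(x) = sqrt(C1 + x^2)


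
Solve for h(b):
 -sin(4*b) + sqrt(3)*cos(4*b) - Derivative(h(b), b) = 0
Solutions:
 h(b) = C1 + sqrt(3)*sin(4*b)/4 + cos(4*b)/4


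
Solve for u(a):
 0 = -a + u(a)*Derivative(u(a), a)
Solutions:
 u(a) = -sqrt(C1 + a^2)
 u(a) = sqrt(C1 + a^2)


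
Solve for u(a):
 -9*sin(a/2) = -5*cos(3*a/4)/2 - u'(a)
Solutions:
 u(a) = C1 - 10*sin(3*a/4)/3 - 18*cos(a/2)


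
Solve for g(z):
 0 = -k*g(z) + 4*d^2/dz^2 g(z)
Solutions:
 g(z) = C1*exp(-sqrt(k)*z/2) + C2*exp(sqrt(k)*z/2)


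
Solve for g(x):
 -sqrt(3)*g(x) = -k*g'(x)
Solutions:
 g(x) = C1*exp(sqrt(3)*x/k)


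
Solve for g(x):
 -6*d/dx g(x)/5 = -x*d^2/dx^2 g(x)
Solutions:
 g(x) = C1 + C2*x^(11/5)


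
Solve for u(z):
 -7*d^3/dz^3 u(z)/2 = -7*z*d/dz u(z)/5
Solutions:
 u(z) = C1 + Integral(C2*airyai(2^(1/3)*5^(2/3)*z/5) + C3*airybi(2^(1/3)*5^(2/3)*z/5), z)


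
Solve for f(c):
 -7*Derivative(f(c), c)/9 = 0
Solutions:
 f(c) = C1


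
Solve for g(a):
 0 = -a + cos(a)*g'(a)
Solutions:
 g(a) = C1 + Integral(a/cos(a), a)


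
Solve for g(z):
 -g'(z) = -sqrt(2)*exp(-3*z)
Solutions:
 g(z) = C1 - sqrt(2)*exp(-3*z)/3


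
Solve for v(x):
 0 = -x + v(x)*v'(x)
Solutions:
 v(x) = -sqrt(C1 + x^2)
 v(x) = sqrt(C1 + x^2)


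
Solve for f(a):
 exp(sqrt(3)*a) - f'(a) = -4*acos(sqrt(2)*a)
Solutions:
 f(a) = C1 + 4*a*acos(sqrt(2)*a) - 2*sqrt(2)*sqrt(1 - 2*a^2) + sqrt(3)*exp(sqrt(3)*a)/3


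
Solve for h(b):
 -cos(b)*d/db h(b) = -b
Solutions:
 h(b) = C1 + Integral(b/cos(b), b)


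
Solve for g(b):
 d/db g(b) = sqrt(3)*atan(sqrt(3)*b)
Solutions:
 g(b) = C1 + sqrt(3)*(b*atan(sqrt(3)*b) - sqrt(3)*log(3*b^2 + 1)/6)


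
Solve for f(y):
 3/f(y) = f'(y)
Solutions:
 f(y) = -sqrt(C1 + 6*y)
 f(y) = sqrt(C1 + 6*y)


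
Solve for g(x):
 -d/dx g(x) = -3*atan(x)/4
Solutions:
 g(x) = C1 + 3*x*atan(x)/4 - 3*log(x^2 + 1)/8


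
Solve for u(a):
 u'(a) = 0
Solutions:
 u(a) = C1


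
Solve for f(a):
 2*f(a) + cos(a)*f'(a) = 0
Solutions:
 f(a) = C1*(sin(a) - 1)/(sin(a) + 1)


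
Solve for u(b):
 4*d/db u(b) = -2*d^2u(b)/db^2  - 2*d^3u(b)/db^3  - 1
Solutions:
 u(b) = C1 - b/4 + (C2*sin(sqrt(7)*b/2) + C3*cos(sqrt(7)*b/2))*exp(-b/2)


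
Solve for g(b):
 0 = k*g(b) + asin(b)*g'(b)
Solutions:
 g(b) = C1*exp(-k*Integral(1/asin(b), b))


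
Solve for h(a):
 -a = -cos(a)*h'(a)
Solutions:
 h(a) = C1 + Integral(a/cos(a), a)


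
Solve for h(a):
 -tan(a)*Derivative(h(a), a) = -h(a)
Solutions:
 h(a) = C1*sin(a)


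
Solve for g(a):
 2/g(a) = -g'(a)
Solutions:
 g(a) = -sqrt(C1 - 4*a)
 g(a) = sqrt(C1 - 4*a)


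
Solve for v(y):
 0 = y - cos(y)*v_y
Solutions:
 v(y) = C1 + Integral(y/cos(y), y)


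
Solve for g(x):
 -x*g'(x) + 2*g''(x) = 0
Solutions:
 g(x) = C1 + C2*erfi(x/2)


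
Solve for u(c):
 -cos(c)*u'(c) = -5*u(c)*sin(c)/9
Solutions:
 u(c) = C1/cos(c)^(5/9)


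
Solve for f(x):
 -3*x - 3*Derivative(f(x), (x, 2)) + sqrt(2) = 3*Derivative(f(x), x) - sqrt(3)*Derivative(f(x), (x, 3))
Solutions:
 f(x) = C1 + C2*exp(x*(sqrt(3) + sqrt(3 + 4*sqrt(3)))/2) + C3*exp(x*(-sqrt(3 + 4*sqrt(3)) + sqrt(3))/2) - x^2/2 + sqrt(2)*x/3 + x


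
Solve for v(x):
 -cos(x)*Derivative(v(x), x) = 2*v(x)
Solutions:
 v(x) = C1*(sin(x) - 1)/(sin(x) + 1)


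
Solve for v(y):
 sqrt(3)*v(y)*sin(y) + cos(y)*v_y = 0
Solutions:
 v(y) = C1*cos(y)^(sqrt(3))


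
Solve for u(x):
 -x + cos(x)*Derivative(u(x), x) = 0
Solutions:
 u(x) = C1 + Integral(x/cos(x), x)


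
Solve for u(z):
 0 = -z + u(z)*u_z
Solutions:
 u(z) = -sqrt(C1 + z^2)
 u(z) = sqrt(C1 + z^2)


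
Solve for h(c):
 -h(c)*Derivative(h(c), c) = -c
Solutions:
 h(c) = -sqrt(C1 + c^2)
 h(c) = sqrt(C1 + c^2)


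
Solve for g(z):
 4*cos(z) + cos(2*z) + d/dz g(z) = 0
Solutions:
 g(z) = C1 - 4*sin(z) - sin(2*z)/2


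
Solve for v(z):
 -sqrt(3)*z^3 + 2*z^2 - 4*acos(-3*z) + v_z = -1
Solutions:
 v(z) = C1 + sqrt(3)*z^4/4 - 2*z^3/3 + 4*z*acos(-3*z) - z + 4*sqrt(1 - 9*z^2)/3


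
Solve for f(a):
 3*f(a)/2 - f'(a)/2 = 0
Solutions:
 f(a) = C1*exp(3*a)


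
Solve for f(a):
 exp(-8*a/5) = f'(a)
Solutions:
 f(a) = C1 - 5*exp(-8*a/5)/8


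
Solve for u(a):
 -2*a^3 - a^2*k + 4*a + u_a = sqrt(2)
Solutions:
 u(a) = C1 + a^4/2 + a^3*k/3 - 2*a^2 + sqrt(2)*a


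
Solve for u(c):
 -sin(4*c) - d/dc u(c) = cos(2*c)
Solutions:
 u(c) = C1 - sin(2*c)/2 + cos(4*c)/4


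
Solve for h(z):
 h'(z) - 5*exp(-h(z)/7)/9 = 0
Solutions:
 h(z) = 7*log(C1 + 5*z/63)


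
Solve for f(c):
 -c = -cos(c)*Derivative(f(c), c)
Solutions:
 f(c) = C1 + Integral(c/cos(c), c)


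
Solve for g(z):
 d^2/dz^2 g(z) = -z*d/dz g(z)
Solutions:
 g(z) = C1 + C2*erf(sqrt(2)*z/2)


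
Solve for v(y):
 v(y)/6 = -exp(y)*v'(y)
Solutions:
 v(y) = C1*exp(exp(-y)/6)


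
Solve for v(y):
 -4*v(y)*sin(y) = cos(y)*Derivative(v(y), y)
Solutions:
 v(y) = C1*cos(y)^4


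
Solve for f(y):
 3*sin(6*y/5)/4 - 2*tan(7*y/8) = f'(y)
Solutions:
 f(y) = C1 + 16*log(cos(7*y/8))/7 - 5*cos(6*y/5)/8


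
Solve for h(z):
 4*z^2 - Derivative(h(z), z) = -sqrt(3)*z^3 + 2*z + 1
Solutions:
 h(z) = C1 + sqrt(3)*z^4/4 + 4*z^3/3 - z^2 - z


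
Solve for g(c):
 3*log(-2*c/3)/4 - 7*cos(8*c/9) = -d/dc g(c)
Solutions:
 g(c) = C1 - 3*c*log(-c)/4 - 3*c*log(2)/4 + 3*c/4 + 3*c*log(3)/4 + 63*sin(8*c/9)/8


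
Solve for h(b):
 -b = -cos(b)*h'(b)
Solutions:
 h(b) = C1 + Integral(b/cos(b), b)


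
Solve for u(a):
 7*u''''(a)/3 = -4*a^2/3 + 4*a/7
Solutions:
 u(a) = C1 + C2*a + C3*a^2 + C4*a^3 - a^6/630 + a^5/490


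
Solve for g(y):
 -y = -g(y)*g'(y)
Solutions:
 g(y) = -sqrt(C1 + y^2)
 g(y) = sqrt(C1 + y^2)


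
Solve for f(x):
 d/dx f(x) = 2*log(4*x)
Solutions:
 f(x) = C1 + 2*x*log(x) - 2*x + x*log(16)


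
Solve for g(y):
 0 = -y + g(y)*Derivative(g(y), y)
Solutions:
 g(y) = -sqrt(C1 + y^2)
 g(y) = sqrt(C1 + y^2)


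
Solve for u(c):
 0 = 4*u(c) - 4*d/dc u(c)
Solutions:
 u(c) = C1*exp(c)


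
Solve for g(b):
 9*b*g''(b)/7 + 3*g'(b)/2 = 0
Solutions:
 g(b) = C1 + C2/b^(1/6)


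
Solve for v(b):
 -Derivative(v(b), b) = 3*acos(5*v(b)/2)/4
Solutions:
 Integral(1/acos(5*_y/2), (_y, v(b))) = C1 - 3*b/4


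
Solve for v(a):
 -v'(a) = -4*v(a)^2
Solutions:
 v(a) = -1/(C1 + 4*a)


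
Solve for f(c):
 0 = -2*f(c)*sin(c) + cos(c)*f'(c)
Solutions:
 f(c) = C1/cos(c)^2


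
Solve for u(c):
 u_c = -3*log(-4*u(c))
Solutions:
 Integral(1/(log(-_y) + 2*log(2)), (_y, u(c)))/3 = C1 - c


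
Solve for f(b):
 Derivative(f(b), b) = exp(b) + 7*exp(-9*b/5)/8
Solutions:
 f(b) = C1 + exp(b) - 35*exp(-9*b/5)/72


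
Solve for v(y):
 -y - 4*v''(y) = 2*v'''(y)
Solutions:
 v(y) = C1 + C2*y + C3*exp(-2*y) - y^3/24 + y^2/16


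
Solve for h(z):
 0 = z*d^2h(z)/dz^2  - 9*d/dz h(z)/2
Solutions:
 h(z) = C1 + C2*z^(11/2)


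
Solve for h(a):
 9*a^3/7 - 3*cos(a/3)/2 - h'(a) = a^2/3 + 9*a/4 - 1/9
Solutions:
 h(a) = C1 + 9*a^4/28 - a^3/9 - 9*a^2/8 + a/9 - 9*sin(a/3)/2


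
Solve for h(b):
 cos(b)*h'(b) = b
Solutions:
 h(b) = C1 + Integral(b/cos(b), b)


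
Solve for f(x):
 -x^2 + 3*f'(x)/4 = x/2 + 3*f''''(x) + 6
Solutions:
 f(x) = C1 + C4*exp(2^(1/3)*x/2) + 4*x^3/9 + x^2/3 + 8*x + (C2*sin(2^(1/3)*sqrt(3)*x/4) + C3*cos(2^(1/3)*sqrt(3)*x/4))*exp(-2^(1/3)*x/4)


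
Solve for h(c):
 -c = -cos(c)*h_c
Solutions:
 h(c) = C1 + Integral(c/cos(c), c)


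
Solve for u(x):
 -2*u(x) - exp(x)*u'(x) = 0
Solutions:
 u(x) = C1*exp(2*exp(-x))


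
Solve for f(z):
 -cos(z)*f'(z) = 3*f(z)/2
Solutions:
 f(z) = C1*(sin(z) - 1)^(3/4)/(sin(z) + 1)^(3/4)


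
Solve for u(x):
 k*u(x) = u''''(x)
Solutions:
 u(x) = C1*exp(-k^(1/4)*x) + C2*exp(k^(1/4)*x) + C3*exp(-I*k^(1/4)*x) + C4*exp(I*k^(1/4)*x)


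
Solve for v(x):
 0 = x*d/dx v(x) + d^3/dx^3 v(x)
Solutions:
 v(x) = C1 + Integral(C2*airyai(-x) + C3*airybi(-x), x)


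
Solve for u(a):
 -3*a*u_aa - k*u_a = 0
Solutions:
 u(a) = C1 + a^(1 - re(k)/3)*(C2*sin(log(a)*Abs(im(k))/3) + C3*cos(log(a)*im(k)/3))


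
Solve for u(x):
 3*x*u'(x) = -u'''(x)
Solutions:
 u(x) = C1 + Integral(C2*airyai(-3^(1/3)*x) + C3*airybi(-3^(1/3)*x), x)


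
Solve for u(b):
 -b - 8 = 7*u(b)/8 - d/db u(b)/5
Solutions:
 u(b) = C1*exp(35*b/8) - 8*b/7 - 2304/245


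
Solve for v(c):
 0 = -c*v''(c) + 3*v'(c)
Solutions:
 v(c) = C1 + C2*c^4


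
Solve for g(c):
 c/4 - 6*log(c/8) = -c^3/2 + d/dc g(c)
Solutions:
 g(c) = C1 + c^4/8 + c^2/8 - 6*c*log(c) + 6*c + 18*c*log(2)
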